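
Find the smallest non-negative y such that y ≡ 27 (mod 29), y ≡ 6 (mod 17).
346

Using the Chinese Remainder Theorem:
M = product of moduli = 493
For equation 1: M_1 = 17, 17 ≡ 17 (mod 29), inverse of 17 mod 29 is 12 (check: 17 × 12 = 204 ≡ 1 (mod 29))
For equation 2: M_2 = 29, 29 ≡ 12 (mod 17), inverse of 29 mod 17 is 10 (check: 12 × 10 = 120 ≡ 1 (mod 17))
Combine: y ≡ Σ r_i×M_i×(M_i⁻¹ mod m_i) = 27×17×12 + 6×29×10 = 5508 + 1740 = 7248
7248 mod 493 = 346
y ≡ 346 (mod 493)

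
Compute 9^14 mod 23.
Using repeated squaring. 14 = 8 + 4 + 2 (binary 1110). Repeated squaring mod 23: 9^1 ≡ 9; 9^2 ≡ 9² = 81 ≡ 12; 9^4 ≡ 12² = 144 ≡ 6; 9^8 ≡ 6² = 36 ≡ 13. Multiply: 9^14 = 9^8 × 9^4 × 9^2 ≡ 13 × 6 × 12 (mod 23): 13 × 6 = 78 ≡ 9; 9 × 12 = 108 ≡ 16. So 9^14 ≡ 16 (mod 23).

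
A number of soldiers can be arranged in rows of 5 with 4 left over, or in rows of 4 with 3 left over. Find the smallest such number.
M = 5 × 4 = 20. M₁ = 4, y₁ ≡ 4 (mod 5). M₂ = 5, y₂ ≡ 1 (mod 4). y = 4×4×4 + 3×5×1 ≡ 19 (mod 20). The smallest positive such number is 19.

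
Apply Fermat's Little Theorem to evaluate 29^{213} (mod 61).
11

By Fermat's Little Theorem, a^(p-1) ≡ 1 (mod p) for prime p and gcd(a, p) = 1
Here p = 61, so 29^60 ≡ 1 (mod 61)
We can reduce the exponent: 213 mod 60 = 33
So 29^213 ≡ 29^33 (mod 61)
Computing: 29^33 mod 61 = 11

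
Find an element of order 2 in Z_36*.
17 has order 2 mod 36 since 17^{2} ≡ 1 (mod 36) and no smaller power works.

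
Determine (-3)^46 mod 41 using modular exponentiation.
Using Fermat: (-3)^{40} ≡ 1 (mod 41). 46 ≡ 6 (mod 40). So (-3)^{46} ≡ (-3)^{6} ≡ 32 (mod 41)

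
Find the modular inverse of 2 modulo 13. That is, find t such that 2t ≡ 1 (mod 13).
7

Using Extended Euclidean Algorithm:
gcd(2, 13) = 1
Bezout coefficients: 2 × -6 + 13 × 1 = 1
So 2 × -6 ≡ 1 (mod 13)
The inverse is -6 mod 13 = 7
Verification: 2 × 7 = 14 = 1 × 13 + 1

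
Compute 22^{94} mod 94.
14

Using successive squaring:
Binary expansion of 94: 1011110
Powers of 22 mod 94 (each is the square of the previous):
  22^1 ≡ 22 (mod 94)
  22^2 ≡ 22² = 484 ≡ 14 (mod 94)
  22^4 ≡ 14² = 196 ≡ 8 (mod 94)
  22^8 ≡ 8² = 64 ≡ 64 (mod 94)
  22^16 ≡ 64² = 4096 ≡ 54 (mod 94)
  22^32 ≡ 54² = 2916 ≡ 2 (mod 94)
  22^64 ≡ 2² = 4 ≡ 4 (mod 94)
94 = 64 + 16 + 8 + 4 + 2, so 22^94 = 22^64 × 22^16 × 22^8 × 22^4 × 22^2 ≡ 4 × 54 × 64 × 8 × 14 (mod 94)
Multiplying step by step:
  4 × 54 = 216 ≡ 28 (mod 94)
  28 × 64 = 1792 ≡ 6 (mod 94)
  6 × 8 = 48 ≡ 48 (mod 94)
  48 × 14 = 672 ≡ 14 (mod 94)
Result: 22^94 ≡ 14 (mod 94)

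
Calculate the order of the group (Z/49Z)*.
42

Prime factorization: 49 = 7^2
Using the formula φ(n) = n × Π(1 - 1/p) for each prime factor p:
φ(49) = 49 × (1 - 1/7)
φ(49) = 42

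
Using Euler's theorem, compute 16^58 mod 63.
By Euler: 16^{36} ≡ 1 (mod 63) since gcd(16, 63) = 1. 58 = 1×36 + 22. So 16^{58} ≡ 16^{22} ≡ 16 (mod 63)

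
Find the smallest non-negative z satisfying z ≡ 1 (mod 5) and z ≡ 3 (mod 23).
M = 5 × 23 = 115. M₁ = 23, y₁ ≡ 2 (mod 5). M₂ = 5, y₂ ≡ 14 (mod 23). z = 1×23×2 + 3×5×14 ≡ 26 (mod 115)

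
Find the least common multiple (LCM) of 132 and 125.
16500

First find GCD(132, 125) using the Euclidean algorithm:
132 = 1 × 125 + 7
125 = 17 × 7 + 6
7 = 1 × 6 + 1
6 = 6 × 1 + 0
GCD(132, 125) = 1

LCM formula: LCM(a, b) = (a × b) / GCD(a, b)
LCM(132, 125) = (132 × 125) / 1
LCM(132, 125) = 16500 / 1
LCM(132, 125) = 16500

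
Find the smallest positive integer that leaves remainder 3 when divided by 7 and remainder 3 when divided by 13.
M = 7 × 13 = 91. M₁ = 13, y₁ ≡ 6 (mod 7). M₂ = 7, y₂ ≡ 2 (mod 13). k = 3×13×6 + 3×7×2 ≡ 3 (mod 91). The smallest positive such number is 3.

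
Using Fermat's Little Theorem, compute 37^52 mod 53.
By Fermat's Little Theorem, 37^{52} ≡ 1 (mod 53) since 53 is prime and gcd(37, 53) = 1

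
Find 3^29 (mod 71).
Using repeated squaring. 29 = 16 + 8 + 4 + 1 (binary 11101). Repeated squaring mod 71: 3^1 ≡ 3; 3^2 ≡ 3² = 9 ≡ 9; 3^4 ≡ 9² = 81 ≡ 10; 3^8 ≡ 10² = 100 ≡ 29; 3^16 ≡ 29² = 841 ≡ 60. Multiply: 3^29 = 3^16 × 3^8 × 3^4 × 3^1 ≡ 60 × 29 × 10 × 3 (mod 71): 60 × 29 = 1740 ≡ 36; 36 × 10 = 360 ≡ 5; 5 × 3 = 15 ≡ 15. So 3^29 ≡ 15 (mod 71).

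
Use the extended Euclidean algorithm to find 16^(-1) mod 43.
Extended GCD: 16(-8) + 43(3) = 1. So 16^(-1) ≡ 35 ≡ 35 (mod 43). Verify: 16 × 35 = 560 ≡ 1 (mod 43)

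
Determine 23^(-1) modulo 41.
23^(-1) ≡ 25 (mod 41). Verification: 23 × 25 = 575 ≡ 1 (mod 41)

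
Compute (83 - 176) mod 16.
3

(83 - 176) = -93
-93 mod 16 = 3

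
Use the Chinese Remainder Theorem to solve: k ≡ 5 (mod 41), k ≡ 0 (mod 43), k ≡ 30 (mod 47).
16856

Using the Chinese Remainder Theorem:
M = product of moduli = 82861
For equation 1: M_1 = 2021, 2021 ≡ 12 (mod 41), inverse of 2021 mod 41 is 24 (check: 12 × 24 = 288 ≡ 1 (mod 41))
For equation 2: M_2 = 1927, 1927 ≡ 35 (mod 43), inverse of 1927 mod 43 is 16 (check: 35 × 16 = 560 ≡ 1 (mod 43))
For equation 3: M_3 = 1763, 1763 ≡ 24 (mod 47), inverse of 1763 mod 47 is 2 (check: 24 × 2 = 48 ≡ 1 (mod 47))
Combine: k ≡ Σ r_i×M_i×(M_i⁻¹ mod m_i) = 5×2021×24 + 0×1927×16 + 30×1763×2 = 242520 + 0 + 105780 = 348300
348300 mod 82861 = 16856
k ≡ 16856 (mod 82861)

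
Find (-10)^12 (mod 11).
Using Fermat: (-10)^{10} ≡ 1 (mod 11). 12 ≡ 2 (mod 10). So (-10)^{12} ≡ (-10)^{2} ≡ 1 (mod 11)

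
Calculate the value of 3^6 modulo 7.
6 = 4 + 2 (binary 110). Repeated squaring mod 7: 3^1 ≡ 3; 3^2 ≡ 3² = 9 ≡ 2; 3^4 ≡ 2² = 4 ≡ 4. Multiply: 3^6 = 3^4 × 3^2 ≡ 4 × 2 (mod 7): 4 × 2 = 8 ≡ 1. So 3^6 ≡ 1 (mod 7).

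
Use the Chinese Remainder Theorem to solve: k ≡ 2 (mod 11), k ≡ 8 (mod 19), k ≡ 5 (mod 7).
1300

Using the Chinese Remainder Theorem:
M = product of moduli = 1463
For equation 1: M_1 = 133, 133 ≡ 1 (mod 11), inverse of 133 mod 11 is 1 (check: 1 × 1 = 1 ≡ 1 (mod 11))
For equation 2: M_2 = 77, 77 ≡ 1 (mod 19), inverse of 77 mod 19 is 1 (check: 1 × 1 = 1 ≡ 1 (mod 19))
For equation 3: M_3 = 209, 209 ≡ 6 (mod 7), inverse of 209 mod 7 is 6 (check: 6 × 6 = 36 ≡ 1 (mod 7))
Combine: k ≡ Σ r_i×M_i×(M_i⁻¹ mod m_i) = 2×133×1 + 8×77×1 + 5×209×6 = 266 + 616 + 6270 = 7152
7152 mod 1463 = 1300
k ≡ 1300 (mod 1463)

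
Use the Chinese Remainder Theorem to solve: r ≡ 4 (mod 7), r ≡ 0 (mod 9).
M = 7 × 9 = 63. M₁ = 9, y₁ ≡ 4 (mod 7). M₂ = 7, y₂ ≡ 4 (mod 9). r = 4×9×4 + 0×7×4 ≡ 18 (mod 63)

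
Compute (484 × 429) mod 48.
36

(484 × 429) = 207636
207636 mod 48 = 36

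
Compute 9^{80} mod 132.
45

Using successive squaring:
Binary expansion of 80: 1010000
Powers of 9 mod 132 (each is the square of the previous):
  9^1 ≡ 9 (mod 132)
  9^2 ≡ 9² = 81 ≡ 81 (mod 132)
  9^4 ≡ 81² = 6561 ≡ 93 (mod 132)
  9^8 ≡ 93² = 8649 ≡ 69 (mod 132)
  9^16 ≡ 69² = 4761 ≡ 9 (mod 132)
  9^32 ≡ 9² = 81 ≡ 81 (mod 132)
  9^64 ≡ 81² = 6561 ≡ 93 (mod 132)
80 = 64 + 16, so 9^80 = 9^64 × 9^16 ≡ 93 × 9 (mod 132)
Multiplying step by step:
  93 × 9 = 837 ≡ 45 (mod 132)
Result: 9^80 ≡ 45 (mod 132)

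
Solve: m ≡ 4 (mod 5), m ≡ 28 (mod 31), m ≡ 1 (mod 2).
M = 5 × 31 × 2 = 310. M₁ = 62, y₁ ≡ 3 (mod 5). M₂ = 10, y₂ ≡ 28 (mod 31). M₃ = 155, y₃ ≡ 1 (mod 2). m = 4×62×3 + 28×10×28 + 1×155×1 ≡ 59 (mod 310)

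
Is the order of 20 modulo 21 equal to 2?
Yes, ord_21(20) = 2.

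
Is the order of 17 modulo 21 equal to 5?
No, the actual order is 6, not 5.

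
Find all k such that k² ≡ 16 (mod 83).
The square roots of 16 mod 83 are 4 and 79. Verify: 4² = 16 ≡ 16 (mod 83)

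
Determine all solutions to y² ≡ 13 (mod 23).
The square roots of 13 mod 23 are 6 and 17. Verify: 6² = 36 ≡ 13 (mod 23)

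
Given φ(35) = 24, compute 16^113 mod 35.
By Euler: 16^{24} ≡ 1 (mod 35) since gcd(16, 35) = 1. 113 = 4×24 + 17. So 16^{113} ≡ 16^{17} ≡ 11 (mod 35)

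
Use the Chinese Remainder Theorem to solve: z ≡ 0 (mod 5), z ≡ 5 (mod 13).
M = 5 × 13 = 65. M₁ = 13, y₁ ≡ 2 (mod 5). M₂ = 5, y₂ ≡ 8 (mod 13). z = 0×13×2 + 5×5×8 ≡ 5 (mod 65)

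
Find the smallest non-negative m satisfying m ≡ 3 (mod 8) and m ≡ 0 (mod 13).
M = 8 × 13 = 104. M₁ = 13, y₁ ≡ 5 (mod 8). M₂ = 8, y₂ ≡ 5 (mod 13). m = 3×13×5 + 0×8×5 ≡ 91 (mod 104)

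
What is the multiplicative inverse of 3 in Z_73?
49

Using Extended Euclidean Algorithm:
gcd(3, 73) = 1
Bezout coefficients: 3 × -24 + 73 × 1 = 1
So 3 × -24 ≡ 1 (mod 73)
The inverse is -24 mod 73 = 49
Verification: 3 × 49 = 147 = 2 × 73 + 1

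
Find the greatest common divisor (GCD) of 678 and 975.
3

Using the Euclidean algorithm:
678 = 0 × 975 + 678
975 = 1 × 678 + 297
678 = 2 × 297 + 84
297 = 3 × 84 + 45
84 = 1 × 45 + 39
45 = 1 × 39 + 6
39 = 6 × 6 + 3
6 = 2 × 3 + 0

GCD(678, 975) = 3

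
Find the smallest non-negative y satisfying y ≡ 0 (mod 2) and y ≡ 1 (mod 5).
M = 2 × 5 = 10. M₁ = 5, y₁ ≡ 1 (mod 2). M₂ = 2, y₂ ≡ 3 (mod 5). y = 0×5×1 + 1×2×3 ≡ 6 (mod 10)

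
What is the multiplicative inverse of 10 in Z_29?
3

Using Extended Euclidean Algorithm:
gcd(10, 29) = 1
Bezout coefficients: 10 × 3 + 29 × -1 = 1
So 10 × 3 ≡ 1 (mod 29)
The inverse is 3 mod 29 = 3
Verification: 10 × 3 = 30 = 1 × 29 + 1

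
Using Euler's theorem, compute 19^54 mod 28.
By Euler: 19^{12} ≡ 1 (mod 28) since gcd(19, 28) = 1. 54 = 4×12 + 6. So 19^{54} ≡ 19^{6} ≡ 1 (mod 28)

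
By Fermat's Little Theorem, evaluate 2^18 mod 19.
By Fermat's Little Theorem, 2^{18} ≡ 1 (mod 19) since 19 is prime and gcd(2, 19) = 1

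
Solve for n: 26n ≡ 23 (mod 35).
13

Since gcd(26, 35) = 1 divides 23, a solution exists.
Multiply both sides by the inverse of 26 mod 35:
  26^(-1) mod 35 = 31
  x ≡ 31 × 23 ≡ 713 ≡ 13 (mod 35)
Verification: 26 × 13 = 338 = 9 × 35 + 23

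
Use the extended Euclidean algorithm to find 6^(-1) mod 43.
Extended GCD: 6(-7) + 43(1) = 1. So 6^(-1) ≡ 36 ≡ 36 (mod 43). Verify: 6 × 36 = 216 ≡ 1 (mod 43)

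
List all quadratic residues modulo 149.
QRs mod 149: {1, 4, 5, 6, 7, 9, 16, 17, 19, 20, 22, 24, 25, 26, 28, 29, 30, 31, 33, 35, 36, 37, 39, 42, 45, 46, 47, 49, 53, 54, 61, 63, 64, 67, 68, 69, 73, 76, 80, 81, 82, 85, 86, 88, 95, 96, 100, 102, 103, 104, 107, 110, 112, 113, 114, 116, 118, 119, 120, 121, 123, 124, 125, 127, 129, 130, 132, 133, 140, 142, 143, 144, 145, 148}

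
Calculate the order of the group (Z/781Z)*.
700

Prime factorization: 781 = 11 × 71
Using the formula φ(n) = n × Π(1 - 1/p) for each prime factor p:
φ(781) = 781 × (1 - 1/11) × (1 - 1/71)
φ(781) = 700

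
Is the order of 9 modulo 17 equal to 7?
No, the actual order is 8, not 7.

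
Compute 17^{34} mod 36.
1

Using successive squaring:
Binary expansion of 34: 100010
Powers of 17 mod 36 (each is the square of the previous):
  17^1 ≡ 17 (mod 36)
  17^2 ≡ 17² = 289 ≡ 1 (mod 36)
  17^4 ≡ 1² = 1 ≡ 1 (mod 36)
  17^8 ≡ 1² = 1 ≡ 1 (mod 36)
  17^16 ≡ 1² = 1 ≡ 1 (mod 36)
  17^32 ≡ 1² = 1 ≡ 1 (mod 36)
34 = 32 + 2, so 17^34 = 17^32 × 17^2 ≡ 1 × 1 (mod 36)
Multiplying step by step:
  1 × 1 = 1 ≡ 1 (mod 36)
Result: 17^34 ≡ 1 (mod 36)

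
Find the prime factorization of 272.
2^4 × 17

Divide by primes starting from smallest:
272 ÷ 2 = 136
136 ÷ 2 = 68
68 ÷ 2 = 34
34 ÷ 2 = 17
17 ÷ 17 = 1

272 = 2^4 × 17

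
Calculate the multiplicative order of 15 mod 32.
Powers of 15 mod 32: 15^1≡15, 15^2≡1. Order = 2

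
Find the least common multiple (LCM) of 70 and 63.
630

First find GCD(70, 63) using the Euclidean algorithm:
70 = 1 × 63 + 7
63 = 9 × 7 + 0
GCD(70, 63) = 7

LCM formula: LCM(a, b) = (a × b) / GCD(a, b)
LCM(70, 63) = (70 × 63) / 7
LCM(70, 63) = 4410 / 7
LCM(70, 63) = 630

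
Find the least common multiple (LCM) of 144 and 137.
19728

First find GCD(144, 137) using the Euclidean algorithm:
144 = 1 × 137 + 7
137 = 19 × 7 + 4
7 = 1 × 4 + 3
4 = 1 × 3 + 1
3 = 3 × 1 + 0
GCD(144, 137) = 1

LCM formula: LCM(a, b) = (a × b) / GCD(a, b)
LCM(144, 137) = (144 × 137) / 1
LCM(144, 137) = 19728 / 1
LCM(144, 137) = 19728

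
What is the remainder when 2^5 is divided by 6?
5 = 4 + 1 (binary 101). Repeated squaring mod 6: 2^1 ≡ 2; 2^2 ≡ 2² = 4 ≡ 4; 2^4 ≡ 4² = 16 ≡ 4. Multiply: 2^5 = 2^4 × 2^1 ≡ 4 × 2 (mod 6): 4 × 2 = 8 ≡ 2. So 2^5 ≡ 2 (mod 6).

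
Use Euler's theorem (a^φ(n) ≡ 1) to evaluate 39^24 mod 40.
By Euler: 39^{16} ≡ 1 (mod 40) since gcd(39, 40) = 1. 24 = 1×16 + 8. So 39^{24} ≡ 39^{8} ≡ 1 (mod 40)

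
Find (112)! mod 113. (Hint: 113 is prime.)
By Wilson's theorem, (112)! ≡ -1 ≡ 112 (mod 113)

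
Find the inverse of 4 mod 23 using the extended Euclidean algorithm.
Extended GCD: 4(6) + 23(-1) = 1. So 4^(-1) ≡ 6 ≡ 6 (mod 23). Verify: 4 × 6 = 24 ≡ 1 (mod 23)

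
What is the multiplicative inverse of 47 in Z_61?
47^(-1) ≡ 13 (mod 61). Verification: 47 × 13 = 611 ≡ 1 (mod 61)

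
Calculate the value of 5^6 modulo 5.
5 ≡ 0 (mod 5). 6 = 4 + 2 (binary 110). Repeated squaring mod 5: 0^1 ≡ 0; 0^2 ≡ 0² = 0 ≡ 0; 0^4 ≡ 0² = 0 ≡ 0. Multiply: 5^6 ≡ 0^4 × 0^2 ≡ 0 × 0 (mod 5): 0 × 0 = 0 ≡ 0. So 5^6 ≡ 0 (mod 5).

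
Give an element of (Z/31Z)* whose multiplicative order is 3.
5 has order 3 mod 31 since 5^{3} ≡ 1 (mod 31) and no smaller power works.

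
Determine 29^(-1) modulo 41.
29^(-1) ≡ 17 (mod 41). Verification: 29 × 17 = 493 ≡ 1 (mod 41)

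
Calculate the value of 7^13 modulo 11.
Using Fermat: 7^{10} ≡ 1 (mod 11). 13 ≡ 3 (mod 10). So 7^{13} ≡ 7^{3} ≡ 2 (mod 11)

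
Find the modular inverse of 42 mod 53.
42^(-1) ≡ 24 (mod 53). Verification: 42 × 24 = 1008 ≡ 1 (mod 53)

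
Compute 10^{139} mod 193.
34

Using successive squaring:
Binary expansion of 139: 10001011
Powers of 10 mod 193 (each is the square of the previous):
  10^1 ≡ 10 (mod 193)
  10^2 ≡ 10² = 100 ≡ 100 (mod 193)
  10^4 ≡ 100² = 10000 ≡ 157 (mod 193)
  10^8 ≡ 157² = 24649 ≡ 138 (mod 193)
  10^16 ≡ 138² = 19044 ≡ 130 (mod 193)
  10^32 ≡ 130² = 16900 ≡ 109 (mod 193)
  10^64 ≡ 109² = 11881 ≡ 108 (mod 193)
  10^128 ≡ 108² = 11664 ≡ 84 (mod 193)
139 = 128 + 8 + 2 + 1, so 10^139 = 10^128 × 10^8 × 10^2 × 10^1 ≡ 84 × 138 × 100 × 10 (mod 193)
Multiplying step by step:
  84 × 138 = 11592 ≡ 12 (mod 193)
  12 × 100 = 1200 ≡ 42 (mod 193)
  42 × 10 = 420 ≡ 34 (mod 193)
Result: 10^139 ≡ 34 (mod 193)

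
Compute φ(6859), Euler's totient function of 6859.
6498

Prime factorization: 6859 = 19^3
Using the formula φ(n) = n × Π(1 - 1/p) for each prime factor p:
φ(6859) = 6859 × (1 - 1/19)
φ(6859) = 6498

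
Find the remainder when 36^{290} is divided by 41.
By Fermat: 36^{40} ≡ 1 (mod 41). 290 = 7×40 + 10. So 36^{290} ≡ 36^{10} ≡ 40 (mod 41)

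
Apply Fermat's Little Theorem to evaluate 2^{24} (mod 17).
1

By Fermat's Little Theorem, a^(p-1) ≡ 1 (mod p) for prime p and gcd(a, p) = 1
Here p = 17, so 2^16 ≡ 1 (mod 17)
We can reduce the exponent: 24 mod 16 = 8
So 2^24 ≡ 2^8 (mod 17)
Computing: 2^8 mod 17 = 1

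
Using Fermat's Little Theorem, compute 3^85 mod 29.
By Fermat: 3^{28} ≡ 1 (mod 29). 85 = 3×28 + 1. So 3^{85} ≡ 3^{1} ≡ 3 (mod 29)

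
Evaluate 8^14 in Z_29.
Using repeated squaring. 14 = 8 + 4 + 2 (binary 1110). Repeated squaring mod 29: 8^1 ≡ 8; 8^2 ≡ 8² = 64 ≡ 6; 8^4 ≡ 6² = 36 ≡ 7; 8^8 ≡ 7² = 49 ≡ 20. Multiply: 8^14 = 8^8 × 8^4 × 8^2 ≡ 20 × 7 × 6 (mod 29): 20 × 7 = 140 ≡ 24; 24 × 6 = 144 ≡ 28. So 8^14 ≡ 28 (mod 29).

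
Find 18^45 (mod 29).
Using Fermat: 18^{28} ≡ 1 (mod 29). 45 ≡ 17 (mod 28). So 18^{45} ≡ 18^{17} ≡ 26 (mod 29)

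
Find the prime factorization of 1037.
17 × 61

Divide by primes starting from smallest:
1037 ÷ 17 = 61
61 ÷ 61 = 1

1037 = 17 × 61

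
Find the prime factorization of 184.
2^3 × 23

Divide by primes starting from smallest:
184 ÷ 2 = 92
92 ÷ 2 = 46
46 ÷ 2 = 23
23 ÷ 23 = 1

184 = 2^3 × 23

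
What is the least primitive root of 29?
2

A primitive root g modulo p has order p-1 = 28
Prime divisors of 28: [2, 7]
g is a primitive root iff g^(28/q) ≢ 1 (mod 29) for each prime divisor q
Testing small values:
  g = 2: 2^14 ≡ 28, 2^4 ≡ 16 (mod 29) → none is 1, primitive root!
The smallest primitive root is 2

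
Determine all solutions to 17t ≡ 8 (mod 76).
72

Since gcd(17, 76) = 1 divides 8, a solution exists.
Multiply both sides by the inverse of 17 mod 76:
  17^(-1) mod 76 = 9
  x ≡ 9 × 8 ≡ 72 ≡ 72 (mod 76)
Verification: 17 × 72 = 1224 = 16 × 76 + 8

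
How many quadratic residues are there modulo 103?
For prime 103, there are (p-1)/2 = (103-1)/2 = 51 quadratic residues (excluding 0).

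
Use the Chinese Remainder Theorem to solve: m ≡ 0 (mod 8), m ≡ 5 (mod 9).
M = 8 × 9 = 72. M₁ = 9, y₁ ≡ 1 (mod 8). M₂ = 8, y₂ ≡ 8 (mod 9). m = 0×9×1 + 5×8×8 ≡ 32 (mod 72)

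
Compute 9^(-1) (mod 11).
5

Using Extended Euclidean Algorithm:
gcd(9, 11) = 1
Bezout coefficients: 9 × 5 + 11 × -4 = 1
So 9 × 5 ≡ 1 (mod 11)
The inverse is 5 mod 11 = 5
Verification: 9 × 5 = 45 = 4 × 11 + 1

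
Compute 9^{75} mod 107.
64

Using successive squaring:
Binary expansion of 75: 1001011
Powers of 9 mod 107 (each is the square of the previous):
  9^1 ≡ 9 (mod 107)
  9^2 ≡ 9² = 81 ≡ 81 (mod 107)
  9^4 ≡ 81² = 6561 ≡ 34 (mod 107)
  9^8 ≡ 34² = 1156 ≡ 86 (mod 107)
  9^16 ≡ 86² = 7396 ≡ 13 (mod 107)
  9^32 ≡ 13² = 169 ≡ 62 (mod 107)
  9^64 ≡ 62² = 3844 ≡ 99 (mod 107)
75 = 64 + 8 + 2 + 1, so 9^75 = 9^64 × 9^8 × 9^2 × 9^1 ≡ 99 × 86 × 81 × 9 (mod 107)
Multiplying step by step:
  99 × 86 = 8514 ≡ 61 (mod 107)
  61 × 81 = 4941 ≡ 19 (mod 107)
  19 × 9 = 171 ≡ 64 (mod 107)
Result: 9^75 ≡ 64 (mod 107)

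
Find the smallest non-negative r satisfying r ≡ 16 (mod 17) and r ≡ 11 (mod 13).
M = 17 × 13 = 221. M₁ = 13, y₁ ≡ 4 (mod 17). M₂ = 17, y₂ ≡ 10 (mod 13). r = 16×13×4 + 11×17×10 ≡ 50 (mod 221)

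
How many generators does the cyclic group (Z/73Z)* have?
24

The number of primitive roots modulo p is φ(p-1) = φ(72)
φ(72) = 24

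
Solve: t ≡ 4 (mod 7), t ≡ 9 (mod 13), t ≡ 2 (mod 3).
M = 7 × 13 × 3 = 273. M₁ = 39, y₁ ≡ 2 (mod 7). M₂ = 21, y₂ ≡ 5 (mod 13). M₃ = 91, y₃ ≡ 1 (mod 3). t = 4×39×2 + 9×21×5 + 2×91×1 ≡ 74 (mod 273)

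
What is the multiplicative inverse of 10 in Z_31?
28

Using Extended Euclidean Algorithm:
gcd(10, 31) = 1
Bezout coefficients: 10 × -3 + 31 × 1 = 1
So 10 × -3 ≡ 1 (mod 31)
The inverse is -3 mod 31 = 28
Verification: 10 × 28 = 280 = 9 × 31 + 1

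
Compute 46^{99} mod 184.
0

Using successive squaring:
Binary expansion of 99: 1100011
Powers of 46 mod 184 (each is the square of the previous):
  46^1 ≡ 46 (mod 184)
  46^2 ≡ 46² = 2116 ≡ 92 (mod 184)
  46^4 ≡ 92² = 8464 ≡ 0 (mod 184)
  46^8 ≡ 0² = 0 ≡ 0 (mod 184)
  46^16 ≡ 0² = 0 ≡ 0 (mod 184)
  46^32 ≡ 0² = 0 ≡ 0 (mod 184)
  46^64 ≡ 0² = 0 ≡ 0 (mod 184)
99 = 64 + 32 + 2 + 1, so 46^99 = 46^64 × 46^32 × 46^2 × 46^1 ≡ 0 × 0 × 92 × 46 (mod 184)
Multiplying step by step:
  0 × 0 = 0 ≡ 0 (mod 184)
  0 × 92 = 0 ≡ 0 (mod 184)
  0 × 46 = 0 ≡ 0 (mod 184)
Result: 46^99 ≡ 0 (mod 184)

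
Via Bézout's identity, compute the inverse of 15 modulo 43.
Extended GCD: 15(-20) + 43(7) = 1. So 15^(-1) ≡ 23 ≡ 23 (mod 43). Verify: 15 × 23 = 345 ≡ 1 (mod 43)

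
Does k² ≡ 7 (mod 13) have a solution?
By Euler's criterion: 7^{6} ≡ 12 (mod 13). Since this equals -1 (≡ 12), 7 is not a QR.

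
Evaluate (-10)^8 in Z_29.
(-10) ≡ 19 (mod 29). 8 = 8 (binary 1000). Repeated squaring mod 29: 19^1 ≡ 19; 19^2 ≡ 19² = 361 ≡ 13; 19^4 ≡ 13² = 169 ≡ 24; 19^8 ≡ 24² = 576 ≡ 25. So (-10)^8 ≡ 25 (mod 29).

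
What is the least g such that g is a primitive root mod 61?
p - 1 = 60 has prime divisors 2, 3, 5. h is a primitive root mod 61 iff h^(60/q) ≢ 1 (mod 61) for each such q.
h = 2: 2^30 ≡ 60, 2^20 ≡ 47, 2^12 ≡ 9 (mod 61); none is 1, so 2 has order 60 and is a primitive root.
The smallest primitive root mod 61 is g = 2.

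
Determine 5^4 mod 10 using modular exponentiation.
4 = 4 (binary 100). Repeated squaring mod 10: 5^1 ≡ 5; 5^2 ≡ 5² = 25 ≡ 5; 5^4 ≡ 5² = 25 ≡ 5. So 5^4 ≡ 5 (mod 10).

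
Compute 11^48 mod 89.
Using repeated squaring. 48 = 32 + 16 (binary 110000). Repeated squaring mod 89: 11^1 ≡ 11; 11^2 ≡ 11² = 121 ≡ 32; 11^4 ≡ 32² = 1024 ≡ 45; 11^8 ≡ 45² = 2025 ≡ 67; 11^16 ≡ 67² = 4489 ≡ 39; 11^32 ≡ 39² = 1521 ≡ 8. Multiply: 11^48 = 11^32 × 11^16 ≡ 8 × 39 (mod 89): 8 × 39 = 312 ≡ 45. So 11^48 ≡ 45 (mod 89).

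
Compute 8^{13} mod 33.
17

Using successive squaring:
Binary expansion of 13: 1101
Powers of 8 mod 33 (each is the square of the previous):
  8^1 ≡ 8 (mod 33)
  8^2 ≡ 8² = 64 ≡ 31 (mod 33)
  8^4 ≡ 31² = 961 ≡ 4 (mod 33)
  8^8 ≡ 4² = 16 ≡ 16 (mod 33)
13 = 8 + 4 + 1, so 8^13 = 8^8 × 8^4 × 8^1 ≡ 16 × 4 × 8 (mod 33)
Multiplying step by step:
  16 × 4 = 64 ≡ 31 (mod 33)
  31 × 8 = 248 ≡ 17 (mod 33)
Result: 8^13 ≡ 17 (mod 33)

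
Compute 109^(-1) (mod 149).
109^(-1) ≡ 108 (mod 149). Verification: 109 × 108 = 11772 ≡ 1 (mod 149)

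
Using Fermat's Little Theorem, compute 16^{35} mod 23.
3

By Fermat's Little Theorem, a^(p-1) ≡ 1 (mod p) for prime p and gcd(a, p) = 1
Here p = 23, so 16^22 ≡ 1 (mod 23)
We can reduce the exponent: 35 mod 22 = 13
So 16^35 ≡ 16^13 (mod 23)
Computing: 16^13 mod 23 = 3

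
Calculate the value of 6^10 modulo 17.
10 = 8 + 2 (binary 1010). Repeated squaring mod 17: 6^1 ≡ 6; 6^2 ≡ 6² = 36 ≡ 2; 6^4 ≡ 2² = 4 ≡ 4; 6^8 ≡ 4² = 16 ≡ 16. Multiply: 6^10 = 6^8 × 6^2 ≡ 16 × 2 (mod 17): 16 × 2 = 32 ≡ 15. So 6^10 ≡ 15 (mod 17).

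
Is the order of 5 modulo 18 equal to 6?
Yes, ord_18(5) = 6.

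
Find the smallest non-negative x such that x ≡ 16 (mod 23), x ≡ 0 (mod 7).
154

Using the Chinese Remainder Theorem:
M = product of moduli = 161
For equation 1: M_1 = 7, 7 ≡ 7 (mod 23), inverse of 7 mod 23 is 10 (check: 7 × 10 = 70 ≡ 1 (mod 23))
For equation 2: M_2 = 23, 23 ≡ 2 (mod 7), inverse of 23 mod 7 is 4 (check: 2 × 4 = 8 ≡ 1 (mod 7))
Combine: x ≡ Σ r_i×M_i×(M_i⁻¹ mod m_i) = 16×7×10 + 0×23×4 = 1120 + 0 = 1120
1120 mod 161 = 154
x ≡ 154 (mod 161)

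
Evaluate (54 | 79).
(54/79) = 54^{39} mod 79 = -1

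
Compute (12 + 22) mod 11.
1

(12 + 22) = 34
34 mod 11 = 1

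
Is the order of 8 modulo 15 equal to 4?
Yes, ord_15(8) = 4.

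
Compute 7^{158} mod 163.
100

Using successive squaring:
Binary expansion of 158: 10011110
Powers of 7 mod 163 (each is the square of the previous):
  7^1 ≡ 7 (mod 163)
  7^2 ≡ 7² = 49 ≡ 49 (mod 163)
  7^4 ≡ 49² = 2401 ≡ 119 (mod 163)
  7^8 ≡ 119² = 14161 ≡ 143 (mod 163)
  7^16 ≡ 143² = 20449 ≡ 74 (mod 163)
  7^32 ≡ 74² = 5476 ≡ 97 (mod 163)
  7^64 ≡ 97² = 9409 ≡ 118 (mod 163)
  7^128 ≡ 118² = 13924 ≡ 69 (mod 163)
158 = 128 + 16 + 8 + 4 + 2, so 7^158 = 7^128 × 7^16 × 7^8 × 7^4 × 7^2 ≡ 69 × 74 × 143 × 119 × 49 (mod 163)
Multiplying step by step:
  69 × 74 = 5106 ≡ 53 (mod 163)
  53 × 143 = 7579 ≡ 81 (mod 163)
  81 × 119 = 9639 ≡ 22 (mod 163)
  22 × 49 = 1078 ≡ 100 (mod 163)
Result: 7^158 ≡ 100 (mod 163)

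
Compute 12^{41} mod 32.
0

Using successive squaring:
Binary expansion of 41: 101001
Powers of 12 mod 32 (each is the square of the previous):
  12^1 ≡ 12 (mod 32)
  12^2 ≡ 12² = 144 ≡ 16 (mod 32)
  12^4 ≡ 16² = 256 ≡ 0 (mod 32)
  12^8 ≡ 0² = 0 ≡ 0 (mod 32)
  12^16 ≡ 0² = 0 ≡ 0 (mod 32)
  12^32 ≡ 0² = 0 ≡ 0 (mod 32)
41 = 32 + 8 + 1, so 12^41 = 12^32 × 12^8 × 12^1 ≡ 0 × 0 × 12 (mod 32)
Multiplying step by step:
  0 × 0 = 0 ≡ 0 (mod 32)
  0 × 12 = 0 ≡ 0 (mod 32)
Result: 12^41 ≡ 0 (mod 32)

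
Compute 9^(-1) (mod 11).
9^(-1) ≡ 5 (mod 11). Verification: 9 × 5 = 45 ≡ 1 (mod 11)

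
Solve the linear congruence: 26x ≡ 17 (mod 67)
29

Since gcd(26, 67) = 1 divides 17, a solution exists.
Multiply both sides by the inverse of 26 mod 67:
  26^(-1) mod 67 = 49
  x ≡ 49 × 17 ≡ 833 ≡ 29 (mod 67)
Verification: 26 × 29 = 754 = 11 × 67 + 17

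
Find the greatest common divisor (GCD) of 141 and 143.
1

Using the Euclidean algorithm:
141 = 0 × 143 + 141
143 = 1 × 141 + 2
141 = 70 × 2 + 1
2 = 2 × 1 + 0

GCD(141, 143) = 1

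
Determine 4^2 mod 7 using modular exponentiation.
2 = 2 (binary 10). Repeated squaring mod 7: 4^1 ≡ 4; 4^2 ≡ 4² = 16 ≡ 2. So 4^2 ≡ 2 (mod 7).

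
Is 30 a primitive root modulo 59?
p - 1 = 58 has prime divisors 2, 29. Check 30^(58/q) mod 59 for each: 30^(58/2) = 30^29 ≡ 58, 30^(58/29) = 30^2 ≡ 15 (mod 59). None of these is 1, so 30 has order 58 = φ(59), so it is a primitive root mod 59.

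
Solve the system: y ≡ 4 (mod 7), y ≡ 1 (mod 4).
M = 7 × 4 = 28. M₁ = 4, y₁ ≡ 2 (mod 7). M₂ = 7, y₂ ≡ 3 (mod 4). y = 4×4×2 + 1×7×3 ≡ 25 (mod 28)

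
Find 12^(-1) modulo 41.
24

Using Extended Euclidean Algorithm:
gcd(12, 41) = 1
Bezout coefficients: 12 × -17 + 41 × 5 = 1
So 12 × -17 ≡ 1 (mod 41)
The inverse is -17 mod 41 = 24
Verification: 12 × 24 = 288 = 7 × 41 + 1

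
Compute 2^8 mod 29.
8 = 8 (binary 1000). Repeated squaring mod 29: 2^1 ≡ 2; 2^2 ≡ 2² = 4 ≡ 4; 2^4 ≡ 4² = 16 ≡ 16; 2^8 ≡ 16² = 256 ≡ 24. So 2^8 ≡ 24 (mod 29).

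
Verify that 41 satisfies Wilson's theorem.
(40)! mod 41 = 40. Since this equals -1 (mod 41), Wilson confirms 41 is prime.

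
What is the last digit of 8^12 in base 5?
Using Fermat: 8^{4} ≡ 1 (mod 5). 12 ≡ 0 (mod 4). So 8^{12} ≡ 8^{0} ≡ 1 (mod 5)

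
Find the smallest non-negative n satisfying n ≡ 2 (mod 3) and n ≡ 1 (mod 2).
M = 3 × 2 = 6. M₁ = 2, y₁ ≡ 2 (mod 3). M₂ = 3, y₂ ≡ 1 (mod 2). n = 2×2×2 + 1×3×1 ≡ 5 (mod 6)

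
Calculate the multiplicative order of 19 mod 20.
Powers of 19 mod 20: 19^1≡19, 19^2≡1. Order = 2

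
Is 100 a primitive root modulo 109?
p - 1 = 108 has prime divisors 2, 3. Check 100^(108/q) mod 109 for each: 100^(108/2) = 100^54 ≡ 1, 100^(108/3) = 100^36 ≡ 45 (mod 109). Since 100^54 ≡ 1 (mod 109), the order of 100 divides 54 (in fact the order is 54) ≠ 108, so it is not a primitive root.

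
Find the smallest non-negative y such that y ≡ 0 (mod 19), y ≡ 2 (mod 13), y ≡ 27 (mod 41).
5111

Using the Chinese Remainder Theorem:
M = product of moduli = 10127
For equation 1: M_1 = 533, 533 ≡ 1 (mod 19), inverse of 533 mod 19 is 1 (check: 1 × 1 = 1 ≡ 1 (mod 19))
For equation 2: M_2 = 779, 779 ≡ 12 (mod 13), inverse of 779 mod 13 is 12 (check: 12 × 12 = 144 ≡ 1 (mod 13))
For equation 3: M_3 = 247, 247 ≡ 1 (mod 41), inverse of 247 mod 41 is 1 (check: 1 × 1 = 1 ≡ 1 (mod 41))
Combine: y ≡ Σ r_i×M_i×(M_i⁻¹ mod m_i) = 0×533×1 + 2×779×12 + 27×247×1 = 0 + 18696 + 6669 = 25365
25365 mod 10127 = 5111
y ≡ 5111 (mod 10127)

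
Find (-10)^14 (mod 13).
Using Fermat: (-10)^{12} ≡ 1 (mod 13). 14 ≡ 2 (mod 12). So (-10)^{14} ≡ (-10)^{2} ≡ 9 (mod 13)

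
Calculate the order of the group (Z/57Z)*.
36

Prime factorization: 57 = 3 × 19
Using the formula φ(n) = n × Π(1 - 1/p) for each prime factor p:
φ(57) = 57 × (1 - 1/3) × (1 - 1/19)
φ(57) = 36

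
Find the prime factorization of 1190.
2 × 5 × 7 × 17

Divide by primes starting from smallest:
1190 ÷ 2 = 595
595 ÷ 5 = 119
119 ÷ 7 = 17
17 ÷ 17 = 1

1190 = 2 × 5 × 7 × 17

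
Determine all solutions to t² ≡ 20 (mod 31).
The square roots of 20 mod 31 are 19 and 12. Verify: 19² = 361 ≡ 20 (mod 31)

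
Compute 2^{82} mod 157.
141

Using successive squaring:
Binary expansion of 82: 1010010
Powers of 2 mod 157 (each is the square of the previous):
  2^1 ≡ 2 (mod 157)
  2^2 ≡ 2² = 4 ≡ 4 (mod 157)
  2^4 ≡ 4² = 16 ≡ 16 (mod 157)
  2^8 ≡ 16² = 256 ≡ 99 (mod 157)
  2^16 ≡ 99² = 9801 ≡ 67 (mod 157)
  2^32 ≡ 67² = 4489 ≡ 93 (mod 157)
  2^64 ≡ 93² = 8649 ≡ 14 (mod 157)
82 = 64 + 16 + 2, so 2^82 = 2^64 × 2^16 × 2^2 ≡ 14 × 67 × 4 (mod 157)
Multiplying step by step:
  14 × 67 = 938 ≡ 153 (mod 157)
  153 × 4 = 612 ≡ 141 (mod 157)
Result: 2^82 ≡ 141 (mod 157)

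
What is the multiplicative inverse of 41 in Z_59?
36

Using Extended Euclidean Algorithm:
gcd(41, 59) = 1
Bezout coefficients: 41 × -23 + 59 × 16 = 1
So 41 × -23 ≡ 1 (mod 59)
The inverse is -23 mod 59 = 36
Verification: 41 × 36 = 1476 = 25 × 59 + 1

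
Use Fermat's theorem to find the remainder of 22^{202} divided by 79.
38

By Fermat's Little Theorem, a^(p-1) ≡ 1 (mod p) for prime p and gcd(a, p) = 1
Here p = 79, so 22^78 ≡ 1 (mod 79)
We can reduce the exponent: 202 mod 78 = 46
So 22^202 ≡ 22^46 (mod 79)
Computing: 22^46 mod 79 = 38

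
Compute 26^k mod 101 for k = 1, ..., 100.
g^1, g^2, ..., g^{100} mod 101: {26, 70, 2, 52, 39, 4, 3, 78, 8, 6, 55, 16, 12, 9, 32, 24, 18, 64, 48, 36, 27, 96, 72, 54, 91, 43, 7, 81, 86, 14, 61, 71, 28, 21, 41, 56, 42, 82, 11, 84, 63, 22, 67, 25, 44, 33, 50, 88, 66, 100, 75, 31, 99, 49, 62, 97, 98, 23, 93, 95, 46, 85, 89, 92, 69, 77, 83, 37, 53, 65, 74, 5, 29, 47, 10, 58, 94, 20, 15, 87, 40, 30, 73, 80, 60, 45, 59, 19, 90, 17, 38, 79, 34, 76, 57, 68, 51, 13, 35, 1}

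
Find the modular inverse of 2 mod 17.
2^(-1) ≡ 9 (mod 17). Verification: 2 × 9 = 18 ≡ 1 (mod 17)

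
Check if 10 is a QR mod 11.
By Euler's criterion: 10^{5} ≡ 10 (mod 11). Since this equals -1 (≡ 10), 10 is not a QR.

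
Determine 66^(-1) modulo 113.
66^(-1) ≡ 12 (mod 113). Verification: 66 × 12 = 792 ≡ 1 (mod 113)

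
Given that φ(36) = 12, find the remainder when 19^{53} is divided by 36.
By Euler: 19^{12} ≡ 1 (mod 36) since gcd(19, 36) = 1. 53 = 4×12 + 5. So 19^{53} ≡ 19^{5} ≡ 19 (mod 36)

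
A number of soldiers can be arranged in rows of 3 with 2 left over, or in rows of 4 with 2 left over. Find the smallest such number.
M = 3 × 4 = 12. M₁ = 4, y₁ ≡ 1 (mod 3). M₂ = 3, y₂ ≡ 3 (mod 4). x = 2×4×1 + 2×3×3 ≡ 2 (mod 12). The smallest positive such number is 2.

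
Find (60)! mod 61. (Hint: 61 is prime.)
By Wilson's theorem, (60)! ≡ -1 ≡ 60 (mod 61)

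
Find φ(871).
792

Prime factorization: 871 = 13 × 67
Using the formula φ(n) = n × Π(1 - 1/p) for each prime factor p:
φ(871) = 871 × (1 - 1/13) × (1 - 1/67)
φ(871) = 792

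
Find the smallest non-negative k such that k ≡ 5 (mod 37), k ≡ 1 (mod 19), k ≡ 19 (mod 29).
9995

Using the Chinese Remainder Theorem:
M = product of moduli = 20387
For equation 1: M_1 = 551, 551 ≡ 33 (mod 37), inverse of 551 mod 37 is 9 (check: 33 × 9 = 297 ≡ 1 (mod 37))
For equation 2: M_2 = 1073, 1073 ≡ 9 (mod 19), inverse of 1073 mod 19 is 17 (check: 9 × 17 = 153 ≡ 1 (mod 19))
For equation 3: M_3 = 703, 703 ≡ 7 (mod 29), inverse of 703 mod 29 is 25 (check: 7 × 25 = 175 ≡ 1 (mod 29))
Combine: k ≡ Σ r_i×M_i×(M_i⁻¹ mod m_i) = 5×551×9 + 1×1073×17 + 19×703×25 = 24795 + 18241 + 333925 = 376961
376961 mod 20387 = 9995
k ≡ 9995 (mod 20387)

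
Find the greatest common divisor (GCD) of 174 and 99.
3

Using the Euclidean algorithm:
174 = 1 × 99 + 75
99 = 1 × 75 + 24
75 = 3 × 24 + 3
24 = 8 × 3 + 0

GCD(174, 99) = 3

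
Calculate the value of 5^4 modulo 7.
4 = 4 (binary 100). Repeated squaring mod 7: 5^1 ≡ 5; 5^2 ≡ 5² = 25 ≡ 4; 5^4 ≡ 4² = 16 ≡ 2. So 5^4 ≡ 2 (mod 7).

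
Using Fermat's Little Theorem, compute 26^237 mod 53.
By Fermat: 26^{52} ≡ 1 (mod 53). 237 = 4×52 + 29. So 26^{237} ≡ 26^{29} ≡ 20 (mod 53)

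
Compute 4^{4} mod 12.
4

Using successive squaring:
Binary expansion of 4: 100
Powers of 4 mod 12 (each is the square of the previous):
  4^1 ≡ 4 (mod 12)
  4^2 ≡ 4² = 16 ≡ 4 (mod 12)
  4^4 ≡ 4² = 16 ≡ 4 (mod 12)
4 is a power of 2, so 4^4 is the last square: ≡ 4 (mod 12)
Result: 4^4 ≡ 4 (mod 12)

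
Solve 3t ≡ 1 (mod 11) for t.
3^(-1) ≡ 4 (mod 11). Verification: 3 × 4 = 12 ≡ 1 (mod 11)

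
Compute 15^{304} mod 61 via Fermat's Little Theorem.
56

By Fermat's Little Theorem, a^(p-1) ≡ 1 (mod p) for prime p and gcd(a, p) = 1
Here p = 61, so 15^60 ≡ 1 (mod 61)
We can reduce the exponent: 304 mod 60 = 4
So 15^304 ≡ 15^4 (mod 61)
Computing: 15^4 mod 61 = 56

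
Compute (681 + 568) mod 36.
25

(681 + 568) = 1249
1249 mod 36 = 25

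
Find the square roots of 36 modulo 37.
The square roots of 36 mod 37 are 6 and 31. Verify: 6² = 36 ≡ 36 (mod 37)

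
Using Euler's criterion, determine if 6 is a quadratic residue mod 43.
By Euler's criterion: 6^{21} ≡ 1 (mod 43). Since this equals 1, 6 is a QR.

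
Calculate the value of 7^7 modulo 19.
7 = 4 + 2 + 1 (binary 111). Repeated squaring mod 19: 7^1 ≡ 7; 7^2 ≡ 7² = 49 ≡ 11; 7^4 ≡ 11² = 121 ≡ 7. Multiply: 7^7 = 7^4 × 7^2 × 7^1 ≡ 7 × 11 × 7 (mod 19): 7 × 11 = 77 ≡ 1; 1 × 7 = 7 ≡ 7. So 7^7 ≡ 7 (mod 19).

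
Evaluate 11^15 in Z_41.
Using repeated squaring. 15 = 8 + 4 + 2 + 1 (binary 1111). Repeated squaring mod 41: 11^1 ≡ 11; 11^2 ≡ 11² = 121 ≡ 39; 11^4 ≡ 39² = 1521 ≡ 4; 11^8 ≡ 4² = 16 ≡ 16. Multiply: 11^15 = 11^8 × 11^4 × 11^2 × 11^1 ≡ 16 × 4 × 39 × 11 (mod 41): 16 × 4 = 64 ≡ 23; 23 × 39 = 897 ≡ 36; 36 × 11 = 396 ≡ 27. So 11^15 ≡ 27 (mod 41).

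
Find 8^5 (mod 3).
8 ≡ 2 (mod 3). 5 = 4 + 1 (binary 101). Repeated squaring mod 3: 2^1 ≡ 2; 2^2 ≡ 2² = 4 ≡ 1; 2^4 ≡ 1² = 1 ≡ 1. Multiply: 8^5 ≡ 2^4 × 2^1 ≡ 1 × 2 (mod 3): 1 × 2 = 2 ≡ 2. So 8^5 ≡ 2 (mod 3).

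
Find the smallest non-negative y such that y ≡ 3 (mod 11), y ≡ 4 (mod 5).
14

Using the Chinese Remainder Theorem:
M = product of moduli = 55
For equation 1: M_1 = 5, 5 ≡ 5 (mod 11), inverse of 5 mod 11 is 9 (check: 5 × 9 = 45 ≡ 1 (mod 11))
For equation 2: M_2 = 11, 11 ≡ 1 (mod 5), inverse of 11 mod 5 is 1 (check: 1 × 1 = 1 ≡ 1 (mod 5))
Combine: y ≡ Σ r_i×M_i×(M_i⁻¹ mod m_i) = 3×5×9 + 4×11×1 = 135 + 44 = 179
179 mod 55 = 14
y ≡ 14 (mod 55)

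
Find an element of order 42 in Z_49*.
3 has order 42 mod 49 since 3^{42} ≡ 1 (mod 49) and no smaller power works.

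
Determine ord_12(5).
Powers of 5 mod 12: 5^1≡5, 5^2≡1. Order = 2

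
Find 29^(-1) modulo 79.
30

Using Extended Euclidean Algorithm:
gcd(29, 79) = 1
Bezout coefficients: 29 × 30 + 79 × -11 = 1
So 29 × 30 ≡ 1 (mod 79)
The inverse is 30 mod 79 = 30
Verification: 29 × 30 = 870 = 11 × 79 + 1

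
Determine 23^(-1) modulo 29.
23^(-1) ≡ 24 (mod 29). Verification: 23 × 24 = 552 ≡ 1 (mod 29)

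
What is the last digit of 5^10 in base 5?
5 ≡ 0 (mod 5). 10 = 8 + 2 (binary 1010). Repeated squaring mod 5: 0^1 ≡ 0; 0^2 ≡ 0² = 0 ≡ 0; 0^4 ≡ 0² = 0 ≡ 0; 0^8 ≡ 0² = 0 ≡ 0. Multiply: 5^10 ≡ 0^8 × 0^2 ≡ 0 × 0 (mod 5): 0 × 0 = 0 ≡ 0. So 5^10 ≡ 0 (mod 5).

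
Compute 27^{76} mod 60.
21

Using successive squaring:
Binary expansion of 76: 1001100
Powers of 27 mod 60 (each is the square of the previous):
  27^1 ≡ 27 (mod 60)
  27^2 ≡ 27² = 729 ≡ 9 (mod 60)
  27^4 ≡ 9² = 81 ≡ 21 (mod 60)
  27^8 ≡ 21² = 441 ≡ 21 (mod 60)
  27^16 ≡ 21² = 441 ≡ 21 (mod 60)
  27^32 ≡ 21² = 441 ≡ 21 (mod 60)
  27^64 ≡ 21² = 441 ≡ 21 (mod 60)
76 = 64 + 8 + 4, so 27^76 = 27^64 × 27^8 × 27^4 ≡ 21 × 21 × 21 (mod 60)
Multiplying step by step:
  21 × 21 = 441 ≡ 21 (mod 60)
  21 × 21 = 441 ≡ 21 (mod 60)
Result: 27^76 ≡ 21 (mod 60)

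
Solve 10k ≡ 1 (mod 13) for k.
10^(-1) ≡ 4 (mod 13). Verification: 10 × 4 = 40 ≡ 1 (mod 13)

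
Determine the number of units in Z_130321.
123462

Prime factorization: 130321 = 19^4
Using the formula φ(n) = n × Π(1 - 1/p) for each prime factor p:
φ(130321) = 130321 × (1 - 1/19)
φ(130321) = 123462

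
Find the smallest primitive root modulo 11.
p - 1 = 10 has prime divisors 2, 5. h is a primitive root mod 11 iff h^(10/q) ≢ 1 (mod 11) for each such q.
h = 2: 2^5 ≡ 10, 2^2 ≡ 4 (mod 11); none is 1, so 2 has order 10 and is a primitive root.
The smallest primitive root mod 11 is g = 2.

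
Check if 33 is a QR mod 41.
By Euler's criterion: 33^{20} ≡ 1 (mod 41). Since this equals 1, 33 is a QR.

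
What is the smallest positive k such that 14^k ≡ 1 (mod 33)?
Powers of 14 mod 33: 14^1≡14, 14^2≡31, 14^3≡5, 14^4≡4, 14^5≡23, 14^6≡25, 14^7≡20, 14^8≡16, 14^9≡26, 14^10≡1. Order = 10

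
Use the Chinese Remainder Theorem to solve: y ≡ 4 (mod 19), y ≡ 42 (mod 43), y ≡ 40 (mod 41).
22918

Using the Chinese Remainder Theorem:
M = product of moduli = 33497
For equation 1: M_1 = 1763, 1763 ≡ 15 (mod 19), inverse of 1763 mod 19 is 14 (check: 15 × 14 = 210 ≡ 1 (mod 19))
For equation 2: M_2 = 779, 779 ≡ 5 (mod 43), inverse of 779 mod 43 is 26 (check: 5 × 26 = 130 ≡ 1 (mod 43))
For equation 3: M_3 = 817, 817 ≡ 38 (mod 41), inverse of 817 mod 41 is 27 (check: 38 × 27 = 1026 ≡ 1 (mod 41))
Combine: y ≡ Σ r_i×M_i×(M_i⁻¹ mod m_i) = 4×1763×14 + 42×779×26 + 40×817×27 = 98728 + 850668 + 882360 = 1831756
1831756 mod 33497 = 22918
y ≡ 22918 (mod 33497)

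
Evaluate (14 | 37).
(14/37) = 14^{18} mod 37 = -1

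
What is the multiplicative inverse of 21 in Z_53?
21^(-1) ≡ 48 (mod 53). Verification: 21 × 48 = 1008 ≡ 1 (mod 53)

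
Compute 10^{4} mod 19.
6

Using successive squaring:
Binary expansion of 4: 100
Powers of 10 mod 19 (each is the square of the previous):
  10^1 ≡ 10 (mod 19)
  10^2 ≡ 10² = 100 ≡ 5 (mod 19)
  10^4 ≡ 5² = 25 ≡ 6 (mod 19)
4 is a power of 2, so 10^4 is the last square: ≡ 6 (mod 19)
Result: 10^4 ≡ 6 (mod 19)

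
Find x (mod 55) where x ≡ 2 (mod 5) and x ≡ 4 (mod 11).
M = 5 × 11 = 55. M₁ = 11, y₁ ≡ 1 (mod 5). M₂ = 5, y₂ ≡ 9 (mod 11). x = 2×11×1 + 4×5×9 ≡ 37 (mod 55)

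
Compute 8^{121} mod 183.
8

Using successive squaring:
Binary expansion of 121: 1111001
Powers of 8 mod 183 (each is the square of the previous):
  8^1 ≡ 8 (mod 183)
  8^2 ≡ 8² = 64 ≡ 64 (mod 183)
  8^4 ≡ 64² = 4096 ≡ 70 (mod 183)
  8^8 ≡ 70² = 4900 ≡ 142 (mod 183)
  8^16 ≡ 142² = 20164 ≡ 34 (mod 183)
  8^32 ≡ 34² = 1156 ≡ 58 (mod 183)
  8^64 ≡ 58² = 3364 ≡ 70 (mod 183)
121 = 64 + 32 + 16 + 8 + 1, so 8^121 = 8^64 × 8^32 × 8^16 × 8^8 × 8^1 ≡ 70 × 58 × 34 × 142 × 8 (mod 183)
Multiplying step by step:
  70 × 58 = 4060 ≡ 34 (mod 183)
  34 × 34 = 1156 ≡ 58 (mod 183)
  58 × 142 = 8236 ≡ 1 (mod 183)
  1 × 8 = 8 ≡ 8 (mod 183)
Result: 8^121 ≡ 8 (mod 183)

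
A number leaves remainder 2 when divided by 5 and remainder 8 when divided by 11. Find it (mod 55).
M = 5 × 11 = 55. M₁ = 11, y₁ ≡ 1 (mod 5). M₂ = 5, y₂ ≡ 9 (mod 11). r = 2×11×1 + 8×5×9 ≡ 52 (mod 55)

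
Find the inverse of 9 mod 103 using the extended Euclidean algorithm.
Extended GCD: 9(23) + 103(-2) = 1. So 9^(-1) ≡ 23 ≡ 23 (mod 103). Verify: 9 × 23 = 207 ≡ 1 (mod 103)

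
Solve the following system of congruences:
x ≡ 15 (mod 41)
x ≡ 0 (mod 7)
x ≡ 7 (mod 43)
7231

Using the Chinese Remainder Theorem:
M = product of moduli = 12341
For equation 1: M_1 = 301, 301 ≡ 14 (mod 41), inverse of 301 mod 41 is 3 (check: 14 × 3 = 42 ≡ 1 (mod 41))
For equation 2: M_2 = 1763, 1763 ≡ 6 (mod 7), inverse of 1763 mod 7 is 6 (check: 6 × 6 = 36 ≡ 1 (mod 7))
For equation 3: M_3 = 287, 287 ≡ 29 (mod 43), inverse of 287 mod 43 is 3 (check: 29 × 3 = 87 ≡ 1 (mod 43))
Combine: x ≡ Σ r_i×M_i×(M_i⁻¹ mod m_i) = 15×301×3 + 0×1763×6 + 7×287×3 = 13545 + 0 + 6027 = 19572
19572 mod 12341 = 7231
x ≡ 7231 (mod 12341)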